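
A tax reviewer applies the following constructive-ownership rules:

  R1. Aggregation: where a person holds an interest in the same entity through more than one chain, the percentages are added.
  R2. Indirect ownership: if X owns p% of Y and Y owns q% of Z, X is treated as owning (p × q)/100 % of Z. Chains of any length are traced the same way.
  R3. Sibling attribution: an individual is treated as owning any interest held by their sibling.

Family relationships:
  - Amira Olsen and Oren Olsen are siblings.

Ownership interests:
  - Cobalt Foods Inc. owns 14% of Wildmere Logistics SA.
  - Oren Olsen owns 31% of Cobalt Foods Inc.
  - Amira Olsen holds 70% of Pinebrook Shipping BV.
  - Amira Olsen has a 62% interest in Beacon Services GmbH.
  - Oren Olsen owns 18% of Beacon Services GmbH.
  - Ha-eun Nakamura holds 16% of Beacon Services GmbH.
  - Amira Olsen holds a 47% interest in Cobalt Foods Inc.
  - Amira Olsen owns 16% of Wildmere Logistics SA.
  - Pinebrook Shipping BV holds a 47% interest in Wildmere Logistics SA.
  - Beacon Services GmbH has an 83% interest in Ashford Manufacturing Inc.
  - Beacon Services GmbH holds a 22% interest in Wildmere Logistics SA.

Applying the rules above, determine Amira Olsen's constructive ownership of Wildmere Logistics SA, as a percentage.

By sibling attribution (R3), Amira Olsen is treated as also owning Oren Olsen's interest in Beacon Services GmbH, giving 62% + 18% = 80%.
By sibling attribution (R3), Amira Olsen is treated as also owning Oren Olsen's interest in Cobalt Foods Inc, giving 47% + 31% = 78%.
Chain via Pinebrook Shipping BV (R2): 70% × 47% = 32.9% of Wildmere Logistics SA.
Chain via Beacon Services GmbH (R2): 80% × 22% = 17.6% of Wildmere Logistics SA.
Chain via Cobalt Foods Inc. (R2): 78% × 14% = 10.92% of Wildmere Logistics SA.
Direct interest in Wildmere Logistics SA: 16%.
Aggregating (R1): 32.9% + 17.6% + 10.92% + 16% = 77.42%.

77.42%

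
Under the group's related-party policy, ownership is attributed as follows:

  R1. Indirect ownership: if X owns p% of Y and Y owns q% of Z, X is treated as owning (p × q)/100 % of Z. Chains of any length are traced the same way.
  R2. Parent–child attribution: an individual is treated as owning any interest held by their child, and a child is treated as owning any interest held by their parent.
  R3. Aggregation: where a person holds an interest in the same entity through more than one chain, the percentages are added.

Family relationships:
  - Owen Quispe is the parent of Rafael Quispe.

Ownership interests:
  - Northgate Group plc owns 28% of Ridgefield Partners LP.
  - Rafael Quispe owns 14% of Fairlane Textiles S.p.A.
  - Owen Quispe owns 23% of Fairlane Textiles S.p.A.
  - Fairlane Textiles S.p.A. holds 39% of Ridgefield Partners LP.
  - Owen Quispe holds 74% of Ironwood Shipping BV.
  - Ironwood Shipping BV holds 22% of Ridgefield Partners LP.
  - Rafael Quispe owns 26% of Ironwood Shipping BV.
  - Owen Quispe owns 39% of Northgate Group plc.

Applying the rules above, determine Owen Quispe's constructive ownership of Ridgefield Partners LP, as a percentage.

47.35%

By parent–child attribution (R2), Owen Quispe is treated as also owning Rafael Quispe's interest in Ironwood Shipping BV, giving 74% + 26% = 100%.
By parent–child attribution (R2), Owen Quispe is treated as also owning Rafael Quispe's interest in Fairlane Textiles S.p.A, giving 23% + 14% = 37%.
Chain via Ironwood Shipping BV (R1): 100% × 22% = 22% of Ridgefield Partners LP.
Chain via Fairlane Textiles S.p.A. (R1): 37% × 39% = 14.43% of Ridgefield Partners LP.
Chain via Northgate Group plc (R1): 39% × 28% = 10.92% of Ridgefield Partners LP.
Aggregating (R3): 22% + 14.43% + 10.92% = 47.35%.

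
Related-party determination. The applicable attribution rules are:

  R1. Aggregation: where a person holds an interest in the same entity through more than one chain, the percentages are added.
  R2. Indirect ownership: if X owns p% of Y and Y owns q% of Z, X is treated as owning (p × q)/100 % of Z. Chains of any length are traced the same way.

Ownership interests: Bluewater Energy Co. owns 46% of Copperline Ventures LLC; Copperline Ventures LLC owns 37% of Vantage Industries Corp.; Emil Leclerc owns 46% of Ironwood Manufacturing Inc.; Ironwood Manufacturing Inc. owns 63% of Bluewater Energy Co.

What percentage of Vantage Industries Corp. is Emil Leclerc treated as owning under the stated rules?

Chain via Ironwood Manufacturing Inc. → Bluewater Energy Co. → Copperline Ventures LLC (R2): 46% × 63% × 46% × 37% = 4.932396% of Vantage Industries Corp.

4.932396%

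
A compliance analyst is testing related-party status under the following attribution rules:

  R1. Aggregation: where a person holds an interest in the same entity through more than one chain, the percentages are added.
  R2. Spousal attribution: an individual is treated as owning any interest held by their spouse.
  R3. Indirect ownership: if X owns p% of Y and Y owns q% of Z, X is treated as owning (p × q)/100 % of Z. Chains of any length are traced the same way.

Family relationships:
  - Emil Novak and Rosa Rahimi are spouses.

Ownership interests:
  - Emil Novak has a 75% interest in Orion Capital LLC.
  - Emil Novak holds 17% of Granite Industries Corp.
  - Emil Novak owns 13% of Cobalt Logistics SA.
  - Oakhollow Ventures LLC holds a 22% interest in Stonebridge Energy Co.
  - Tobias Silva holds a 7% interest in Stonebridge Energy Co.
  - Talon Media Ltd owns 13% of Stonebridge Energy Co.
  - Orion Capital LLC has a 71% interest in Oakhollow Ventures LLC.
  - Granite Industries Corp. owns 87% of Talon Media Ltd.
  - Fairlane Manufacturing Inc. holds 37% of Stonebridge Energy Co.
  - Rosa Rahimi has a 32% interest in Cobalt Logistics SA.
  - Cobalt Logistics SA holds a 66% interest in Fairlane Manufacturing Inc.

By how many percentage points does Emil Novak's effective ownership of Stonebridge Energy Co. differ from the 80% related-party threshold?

55.3733

By spousal attribution (R2), Emil Novak is treated as also owning Rosa Rahimi's interest in Cobalt Logistics SA, giving 13% + 32% = 45%.
Chain via Cobalt Logistics SA → Fairlane Manufacturing Inc. (R3): 45% × 66% × 37% = 10.989% of Stonebridge Energy Co.
Chain via Granite Industries Corp. → Talon Media Ltd (R3): 17% × 87% × 13% = 1.9227% of Stonebridge Energy Co.
Chain via Orion Capital LLC → Oakhollow Ventures LLC (R3): 75% × 71% × 22% = 11.715% of Stonebridge Energy Co.
Aggregating (R1): 10.989% + 1.9227% + 11.715% = 24.6267%.
24.6267% falls short of the 80% threshold by 55.3733 percentage points.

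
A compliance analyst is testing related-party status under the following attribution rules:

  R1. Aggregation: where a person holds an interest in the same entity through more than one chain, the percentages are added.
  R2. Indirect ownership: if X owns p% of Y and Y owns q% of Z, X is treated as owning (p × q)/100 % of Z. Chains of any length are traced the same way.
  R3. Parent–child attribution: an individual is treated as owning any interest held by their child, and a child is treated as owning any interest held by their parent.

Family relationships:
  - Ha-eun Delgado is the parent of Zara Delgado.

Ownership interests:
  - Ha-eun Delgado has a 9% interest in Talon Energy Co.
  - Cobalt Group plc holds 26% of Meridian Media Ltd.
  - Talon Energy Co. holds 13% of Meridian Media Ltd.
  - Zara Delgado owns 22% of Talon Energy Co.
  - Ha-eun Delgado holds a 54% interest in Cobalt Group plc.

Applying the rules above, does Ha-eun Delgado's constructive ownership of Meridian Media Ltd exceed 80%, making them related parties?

No

By parent–child attribution (R3), Ha-eun Delgado is treated as also owning Zara Delgado's interest in Talon Energy Co, giving 9% + 22% = 31%.
Chain via Cobalt Group plc (R2): 54% × 26% = 14.04% of Meridian Media Ltd.
Chain via Talon Energy Co. (R2): 31% × 13% = 4.03% of Meridian Media Ltd.
Aggregating (R1): 14.04% + 4.03% = 18.07%.
18.07% does not exceed the 80% threshold, so Ha-eun is not a related party to Meridian Media Ltd.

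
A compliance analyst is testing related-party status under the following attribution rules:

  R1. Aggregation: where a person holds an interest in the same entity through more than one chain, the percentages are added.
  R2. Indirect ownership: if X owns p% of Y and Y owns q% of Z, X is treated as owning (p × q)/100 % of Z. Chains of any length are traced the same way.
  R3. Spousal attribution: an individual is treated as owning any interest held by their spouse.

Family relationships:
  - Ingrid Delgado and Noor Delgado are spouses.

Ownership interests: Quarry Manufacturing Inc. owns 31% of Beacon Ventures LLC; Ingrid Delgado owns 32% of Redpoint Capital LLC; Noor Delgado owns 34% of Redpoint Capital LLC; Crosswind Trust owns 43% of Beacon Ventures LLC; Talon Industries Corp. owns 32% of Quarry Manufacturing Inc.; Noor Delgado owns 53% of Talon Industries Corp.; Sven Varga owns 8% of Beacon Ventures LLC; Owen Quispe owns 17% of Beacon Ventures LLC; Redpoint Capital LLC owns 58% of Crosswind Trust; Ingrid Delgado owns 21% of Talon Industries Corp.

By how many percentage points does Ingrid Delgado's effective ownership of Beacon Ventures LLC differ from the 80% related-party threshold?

56.1988

By spousal attribution (R3), Ingrid Delgado is treated as also owning Noor Delgado's interest in Talon Industries Corp, giving 21% + 53% = 74%.
By spousal attribution (R3), Ingrid Delgado is treated as also owning Noor Delgado's interest in Redpoint Capital LLC, giving 32% + 34% = 66%.
Chain via Talon Industries Corp. → Quarry Manufacturing Inc. (R2): 74% × 32% × 31% = 7.3408% of Beacon Ventures LLC.
Chain via Redpoint Capital LLC → Crosswind Trust (R2): 66% × 58% × 43% = 16.4604% of Beacon Ventures LLC.
Aggregating (R1): 7.3408% + 16.4604% = 23.8012%.
23.8012% falls short of the 80% threshold by 56.1988 percentage points.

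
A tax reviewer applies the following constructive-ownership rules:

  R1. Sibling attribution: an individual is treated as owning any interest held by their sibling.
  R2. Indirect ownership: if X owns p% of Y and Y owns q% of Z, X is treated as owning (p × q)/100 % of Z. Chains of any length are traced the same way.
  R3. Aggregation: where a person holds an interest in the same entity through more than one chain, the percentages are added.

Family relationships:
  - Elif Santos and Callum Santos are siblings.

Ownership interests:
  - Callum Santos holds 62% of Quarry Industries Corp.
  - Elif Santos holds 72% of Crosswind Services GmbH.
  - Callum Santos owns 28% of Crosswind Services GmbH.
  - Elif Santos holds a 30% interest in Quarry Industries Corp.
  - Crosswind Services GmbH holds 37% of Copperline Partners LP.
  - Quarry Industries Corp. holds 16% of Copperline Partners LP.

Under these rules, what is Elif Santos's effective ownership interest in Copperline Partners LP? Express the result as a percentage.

51.72%

By sibling attribution (R1), Elif Santos is treated as also owning Callum Santos's interest in Quarry Industries Corp, giving 30% + 62% = 92%.
By sibling attribution (R1), Elif Santos is treated as also owning Callum Santos's interest in Crosswind Services GmbH, giving 72% + 28% = 100%.
Chain via Quarry Industries Corp. (R2): 92% × 16% = 14.72% of Copperline Partners LP.
Chain via Crosswind Services GmbH (R2): 100% × 37% = 37% of Copperline Partners LP.
Aggregating (R3): 14.72% + 37% = 51.72%.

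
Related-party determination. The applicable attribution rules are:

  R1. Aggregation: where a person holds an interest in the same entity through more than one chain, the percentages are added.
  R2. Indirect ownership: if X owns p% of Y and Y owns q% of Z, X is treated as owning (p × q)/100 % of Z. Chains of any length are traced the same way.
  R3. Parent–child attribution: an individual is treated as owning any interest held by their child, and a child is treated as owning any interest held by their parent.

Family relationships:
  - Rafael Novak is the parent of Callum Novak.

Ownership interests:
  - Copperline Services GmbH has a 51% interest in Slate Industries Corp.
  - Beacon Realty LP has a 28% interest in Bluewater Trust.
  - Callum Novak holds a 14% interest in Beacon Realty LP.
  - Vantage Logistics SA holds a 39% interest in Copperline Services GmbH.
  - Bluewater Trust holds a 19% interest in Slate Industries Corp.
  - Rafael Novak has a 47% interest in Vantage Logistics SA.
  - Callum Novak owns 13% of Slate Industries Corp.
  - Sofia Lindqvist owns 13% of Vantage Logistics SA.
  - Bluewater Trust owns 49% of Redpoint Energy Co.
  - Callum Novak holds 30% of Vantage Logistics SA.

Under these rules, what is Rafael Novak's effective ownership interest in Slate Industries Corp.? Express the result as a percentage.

By parent–child attribution (R3), Rafael Novak is treated as also owning Callum Novak's interest in Vantage Logistics SA, giving 47% + 30% = 77%.
By parent–child attribution (R3), Rafael Novak is treated as owning Callum Novak's 14% interest in Beacon Realty LP.
By parent–child attribution (R3), Rafael Novak is treated as owning Callum Novak's 13% interest in Slate Industries Corp.
Chain via Vantage Logistics SA → Copperline Services GmbH (R2): 77% × 39% × 51% = 15.3153% of Slate Industries Corp.
Chain via Beacon Realty LP → Bluewater Trust (R2): 14% × 28% × 19% = 0.7448% of Slate Industries Corp.
Direct interest in Slate Industries Corp: 13%.
Aggregating (R1): 15.3153% + 0.7448% + 13% = 29.0601%.

29.0601%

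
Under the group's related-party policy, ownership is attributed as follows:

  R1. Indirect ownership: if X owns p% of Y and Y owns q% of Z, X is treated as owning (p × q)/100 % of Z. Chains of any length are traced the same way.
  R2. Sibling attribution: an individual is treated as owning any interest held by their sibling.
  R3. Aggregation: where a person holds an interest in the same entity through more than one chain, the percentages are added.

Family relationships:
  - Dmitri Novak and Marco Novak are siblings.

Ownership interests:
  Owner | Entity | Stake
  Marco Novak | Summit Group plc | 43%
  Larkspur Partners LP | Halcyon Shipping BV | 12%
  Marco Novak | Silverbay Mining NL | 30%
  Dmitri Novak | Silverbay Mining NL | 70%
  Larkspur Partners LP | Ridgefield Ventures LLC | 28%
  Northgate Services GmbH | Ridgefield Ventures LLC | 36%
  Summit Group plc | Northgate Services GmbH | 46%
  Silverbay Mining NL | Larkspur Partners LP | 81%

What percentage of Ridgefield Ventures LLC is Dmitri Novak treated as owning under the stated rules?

By sibling attribution (R2), Dmitri Novak is treated as also owning Marco Novak's interest in Silverbay Mining NL, giving 70% + 30% = 100%.
By sibling attribution (R2), Dmitri Novak is treated as owning Marco Novak's 43% interest in Summit Group plc.
Chain via Silverbay Mining NL → Larkspur Partners LP (R1): 100% × 81% × 28% = 22.68% of Ridgefield Ventures LLC.
Chain via Summit Group plc → Northgate Services GmbH (R1): 43% × 46% × 36% = 7.1208% of Ridgefield Ventures LLC.
Aggregating (R3): 22.68% + 7.1208% = 29.8008%.

29.8008%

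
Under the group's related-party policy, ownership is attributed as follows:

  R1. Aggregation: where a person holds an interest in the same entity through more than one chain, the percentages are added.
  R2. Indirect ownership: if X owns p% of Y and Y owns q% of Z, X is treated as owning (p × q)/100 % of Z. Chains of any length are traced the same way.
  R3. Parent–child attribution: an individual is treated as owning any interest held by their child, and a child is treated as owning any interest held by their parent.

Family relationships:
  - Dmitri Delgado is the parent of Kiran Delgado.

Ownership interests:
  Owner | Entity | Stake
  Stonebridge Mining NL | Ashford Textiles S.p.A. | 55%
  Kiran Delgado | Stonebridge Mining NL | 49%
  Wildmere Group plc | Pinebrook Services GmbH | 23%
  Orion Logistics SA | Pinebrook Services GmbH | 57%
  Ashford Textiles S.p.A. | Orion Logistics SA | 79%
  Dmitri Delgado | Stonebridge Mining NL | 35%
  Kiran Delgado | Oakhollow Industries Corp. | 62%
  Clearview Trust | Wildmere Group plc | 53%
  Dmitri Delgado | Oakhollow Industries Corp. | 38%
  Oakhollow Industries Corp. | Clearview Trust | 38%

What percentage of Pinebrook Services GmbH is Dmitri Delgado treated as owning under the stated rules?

By parent–child attribution (R3), Dmitri Delgado is treated as also owning Kiran Delgado's interest in Stonebridge Mining NL, giving 35% + 49% = 84%.
By parent–child attribution (R3), Dmitri Delgado is treated as also owning Kiran Delgado's interest in Oakhollow Industries Corp, giving 38% + 62% = 100%.
Chain via Stonebridge Mining NL → Ashford Textiles S.p.A. → Orion Logistics SA (R2): 84% × 55% × 79% × 57% = 20.80386% of Pinebrook Services GmbH.
Chain via Oakhollow Industries Corp. → Clearview Trust → Wildmere Group plc (R2): 100% × 38% × 53% × 23% = 4.6322% of Pinebrook Services GmbH.
Aggregating (R1): 20.80386% + 4.6322% = 25.43606%.

25.43606%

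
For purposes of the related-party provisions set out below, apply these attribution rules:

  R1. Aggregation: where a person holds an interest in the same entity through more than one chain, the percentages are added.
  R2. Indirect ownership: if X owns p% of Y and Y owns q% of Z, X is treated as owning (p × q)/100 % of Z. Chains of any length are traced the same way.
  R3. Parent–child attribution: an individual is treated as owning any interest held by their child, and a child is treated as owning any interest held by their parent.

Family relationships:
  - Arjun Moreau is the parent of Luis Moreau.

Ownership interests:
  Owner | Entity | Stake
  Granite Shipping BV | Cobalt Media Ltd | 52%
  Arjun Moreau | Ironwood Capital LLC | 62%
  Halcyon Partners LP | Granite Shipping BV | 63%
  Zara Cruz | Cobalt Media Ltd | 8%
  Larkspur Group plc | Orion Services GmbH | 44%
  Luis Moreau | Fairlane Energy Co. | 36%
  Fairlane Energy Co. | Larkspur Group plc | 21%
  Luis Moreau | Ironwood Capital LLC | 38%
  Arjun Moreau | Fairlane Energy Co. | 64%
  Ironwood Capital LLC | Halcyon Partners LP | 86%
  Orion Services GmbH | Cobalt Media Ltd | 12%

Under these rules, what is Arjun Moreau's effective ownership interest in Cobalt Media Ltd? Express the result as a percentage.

29.2824%

By parent–child attribution (R3), Arjun Moreau is treated as also owning Luis Moreau's interest in Ironwood Capital LLC, giving 62% + 38% = 100%.
By parent–child attribution (R3), Arjun Moreau is treated as also owning Luis Moreau's interest in Fairlane Energy Co, giving 64% + 36% = 100%.
Chain via Ironwood Capital LLC → Halcyon Partners LP → Granite Shipping BV (R2): 100% × 86% × 63% × 52% = 28.1736% of Cobalt Media Ltd.
Chain via Fairlane Energy Co. → Larkspur Group plc → Orion Services GmbH (R2): 100% × 21% × 44% × 12% = 1.1088% of Cobalt Media Ltd.
Aggregating (R1): 28.1736% + 1.1088% = 29.2824%.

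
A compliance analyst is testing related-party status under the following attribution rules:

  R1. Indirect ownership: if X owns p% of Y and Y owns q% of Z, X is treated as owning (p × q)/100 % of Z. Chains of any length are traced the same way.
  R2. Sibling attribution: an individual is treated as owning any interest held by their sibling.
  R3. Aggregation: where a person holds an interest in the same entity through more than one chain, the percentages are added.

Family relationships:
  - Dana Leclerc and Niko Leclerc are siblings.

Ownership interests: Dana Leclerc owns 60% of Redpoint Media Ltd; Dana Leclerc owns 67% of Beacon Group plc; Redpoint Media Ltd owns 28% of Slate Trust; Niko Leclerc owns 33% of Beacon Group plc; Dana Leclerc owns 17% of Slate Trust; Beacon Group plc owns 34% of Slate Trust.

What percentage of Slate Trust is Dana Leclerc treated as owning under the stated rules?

By sibling attribution (R2), Dana Leclerc is treated as also owning Niko Leclerc's interest in Beacon Group plc, giving 67% + 33% = 100%.
Chain via Beacon Group plc (R1): 100% × 34% = 34% of Slate Trust.
Chain via Redpoint Media Ltd (R1): 60% × 28% = 16.8% of Slate Trust.
Direct interest in Slate Trust: 17%.
Aggregating (R3): 34% + 16.8% + 17% = 67.8%.

67.8%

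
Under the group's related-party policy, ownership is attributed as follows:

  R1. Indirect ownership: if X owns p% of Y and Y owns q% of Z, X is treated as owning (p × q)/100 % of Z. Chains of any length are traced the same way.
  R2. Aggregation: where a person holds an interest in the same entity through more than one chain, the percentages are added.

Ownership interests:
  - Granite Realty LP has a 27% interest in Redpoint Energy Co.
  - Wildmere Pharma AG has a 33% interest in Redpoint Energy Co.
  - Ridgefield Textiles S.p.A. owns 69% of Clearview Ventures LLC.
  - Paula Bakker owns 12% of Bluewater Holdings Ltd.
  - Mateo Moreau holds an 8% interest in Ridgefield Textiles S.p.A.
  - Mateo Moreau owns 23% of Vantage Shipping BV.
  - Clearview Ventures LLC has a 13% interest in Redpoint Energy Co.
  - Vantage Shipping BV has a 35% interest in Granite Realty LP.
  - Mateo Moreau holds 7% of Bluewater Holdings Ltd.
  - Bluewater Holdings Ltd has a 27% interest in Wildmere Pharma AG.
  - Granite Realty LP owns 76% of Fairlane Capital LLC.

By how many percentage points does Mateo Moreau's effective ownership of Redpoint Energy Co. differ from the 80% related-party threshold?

76.4852

Chain via Vantage Shipping BV → Granite Realty LP (R1): 23% × 35% × 27% = 2.1735% of Redpoint Energy Co.
Chain via Bluewater Holdings Ltd → Wildmere Pharma AG (R1): 7% × 27% × 33% = 0.6237% of Redpoint Energy Co.
Chain via Ridgefield Textiles S.p.A. → Clearview Ventures LLC (R1): 8% × 69% × 13% = 0.7176% of Redpoint Energy Co.
Aggregating (R2): 2.1735% + 0.6237% + 0.7176% = 3.5148%.
3.5148% falls short of the 80% threshold by 76.4852 percentage points.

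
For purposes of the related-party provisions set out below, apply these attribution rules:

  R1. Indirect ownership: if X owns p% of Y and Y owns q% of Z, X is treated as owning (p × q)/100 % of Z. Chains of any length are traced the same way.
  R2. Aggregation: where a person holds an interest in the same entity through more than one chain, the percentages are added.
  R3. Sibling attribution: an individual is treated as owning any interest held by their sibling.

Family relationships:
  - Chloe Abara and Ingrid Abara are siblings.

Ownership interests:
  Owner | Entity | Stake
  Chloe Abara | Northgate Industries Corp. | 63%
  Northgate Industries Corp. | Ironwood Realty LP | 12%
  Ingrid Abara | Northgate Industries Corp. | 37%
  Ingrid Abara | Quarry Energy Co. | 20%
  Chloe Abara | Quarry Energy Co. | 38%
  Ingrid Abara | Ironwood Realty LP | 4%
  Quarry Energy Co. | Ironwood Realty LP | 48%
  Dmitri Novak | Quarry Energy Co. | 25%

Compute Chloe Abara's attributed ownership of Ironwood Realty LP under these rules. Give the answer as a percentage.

43.84%

By sibling attribution (R3), Chloe Abara is treated as also owning Ingrid Abara's interest in Northgate Industries Corp, giving 63% + 37% = 100%.
By sibling attribution (R3), Chloe Abara is treated as also owning Ingrid Abara's interest in Quarry Energy Co, giving 38% + 20% = 58%.
By sibling attribution (R3), Chloe Abara is treated as owning Ingrid Abara's 4% interest in Ironwood Realty LP.
Chain via Northgate Industries Corp. (R1): 100% × 12% = 12% of Ironwood Realty LP.
Chain via Quarry Energy Co. (R1): 58% × 48% = 27.84% of Ironwood Realty LP.
Direct interest in Ironwood Realty LP: 4%.
Aggregating (R2): 12% + 27.84% + 4% = 43.84%.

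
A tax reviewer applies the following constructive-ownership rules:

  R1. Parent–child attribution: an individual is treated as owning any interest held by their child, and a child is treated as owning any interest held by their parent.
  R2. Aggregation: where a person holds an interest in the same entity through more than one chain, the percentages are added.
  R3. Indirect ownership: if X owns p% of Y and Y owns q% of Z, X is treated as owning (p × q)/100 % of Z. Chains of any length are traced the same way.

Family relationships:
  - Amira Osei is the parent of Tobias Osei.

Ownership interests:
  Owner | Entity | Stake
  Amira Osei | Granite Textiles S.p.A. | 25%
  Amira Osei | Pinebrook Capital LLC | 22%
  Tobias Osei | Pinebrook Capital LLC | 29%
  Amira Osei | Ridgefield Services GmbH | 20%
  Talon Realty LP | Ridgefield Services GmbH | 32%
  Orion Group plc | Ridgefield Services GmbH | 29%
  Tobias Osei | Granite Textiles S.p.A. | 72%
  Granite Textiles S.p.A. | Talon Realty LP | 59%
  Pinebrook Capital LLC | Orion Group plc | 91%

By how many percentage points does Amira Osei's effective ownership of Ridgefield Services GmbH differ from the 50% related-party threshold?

1.7725

By parent–child attribution (R1), Amira Osei is treated as also owning Tobias Osei's interest in Pinebrook Capital LLC, giving 22% + 29% = 51%.
By parent–child attribution (R1), Amira Osei is treated as also owning Tobias Osei's interest in Granite Textiles S.p.A, giving 25% + 72% = 97%.
Chain via Pinebrook Capital LLC → Orion Group plc (R3): 51% × 91% × 29% = 13.4589% of Ridgefield Services GmbH.
Chain via Granite Textiles S.p.A. → Talon Realty LP (R3): 97% × 59% × 32% = 18.3136% of Ridgefield Services GmbH.
Direct interest in Ridgefield Services GmbH: 20%.
Aggregating (R2): 13.4589% + 18.3136% + 20% = 51.7725%.
51.7725% exceeds the 50% threshold by 1.7725 percentage points.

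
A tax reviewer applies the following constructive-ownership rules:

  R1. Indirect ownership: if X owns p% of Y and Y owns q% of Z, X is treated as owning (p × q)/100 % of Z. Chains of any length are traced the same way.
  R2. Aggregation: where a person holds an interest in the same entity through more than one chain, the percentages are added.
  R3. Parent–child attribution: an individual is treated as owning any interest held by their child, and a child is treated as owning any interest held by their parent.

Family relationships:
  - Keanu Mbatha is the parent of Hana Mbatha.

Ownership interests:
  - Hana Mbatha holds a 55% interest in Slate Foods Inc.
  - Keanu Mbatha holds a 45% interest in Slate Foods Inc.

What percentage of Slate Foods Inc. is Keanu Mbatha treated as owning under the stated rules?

100%

By parent–child attribution (R3), Keanu Mbatha is treated as also owning Hana Mbatha's interest in Slate Foods Inc, giving 45% + 55% = 100%.
Direct interest in Slate Foods Inc: 100%.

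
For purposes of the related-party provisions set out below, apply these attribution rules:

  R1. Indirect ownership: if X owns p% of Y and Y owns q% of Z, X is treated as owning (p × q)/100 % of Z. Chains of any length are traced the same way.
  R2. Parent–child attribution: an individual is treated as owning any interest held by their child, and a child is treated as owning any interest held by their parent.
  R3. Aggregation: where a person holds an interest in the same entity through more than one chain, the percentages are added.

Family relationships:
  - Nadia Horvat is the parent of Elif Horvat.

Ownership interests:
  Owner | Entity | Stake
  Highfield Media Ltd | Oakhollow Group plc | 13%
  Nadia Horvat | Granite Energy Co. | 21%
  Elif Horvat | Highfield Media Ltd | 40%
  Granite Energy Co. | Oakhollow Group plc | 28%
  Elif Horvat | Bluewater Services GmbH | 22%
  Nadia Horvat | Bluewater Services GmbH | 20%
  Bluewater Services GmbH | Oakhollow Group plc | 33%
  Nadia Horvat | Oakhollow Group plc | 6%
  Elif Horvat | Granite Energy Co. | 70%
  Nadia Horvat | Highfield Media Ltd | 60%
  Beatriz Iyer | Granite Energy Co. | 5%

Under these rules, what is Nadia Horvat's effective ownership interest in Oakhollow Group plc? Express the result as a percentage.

By parent–child attribution (R2), Nadia Horvat is treated as also owning Elif Horvat's interest in Highfield Media Ltd, giving 60% + 40% = 100%.
By parent–child attribution (R2), Nadia Horvat is treated as also owning Elif Horvat's interest in Bluewater Services GmbH, giving 20% + 22% = 42%.
By parent–child attribution (R2), Nadia Horvat is treated as also owning Elif Horvat's interest in Granite Energy Co, giving 21% + 70% = 91%.
Chain via Highfield Media Ltd (R1): 100% × 13% = 13% of Oakhollow Group plc.
Chain via Bluewater Services GmbH (R1): 42% × 33% = 13.86% of Oakhollow Group plc.
Chain via Granite Energy Co. (R1): 91% × 28% = 25.48% of Oakhollow Group plc.
Direct interest in Oakhollow Group plc: 6%.
Aggregating (R3): 13% + 13.86% + 25.48% + 6% = 58.34%.

58.34%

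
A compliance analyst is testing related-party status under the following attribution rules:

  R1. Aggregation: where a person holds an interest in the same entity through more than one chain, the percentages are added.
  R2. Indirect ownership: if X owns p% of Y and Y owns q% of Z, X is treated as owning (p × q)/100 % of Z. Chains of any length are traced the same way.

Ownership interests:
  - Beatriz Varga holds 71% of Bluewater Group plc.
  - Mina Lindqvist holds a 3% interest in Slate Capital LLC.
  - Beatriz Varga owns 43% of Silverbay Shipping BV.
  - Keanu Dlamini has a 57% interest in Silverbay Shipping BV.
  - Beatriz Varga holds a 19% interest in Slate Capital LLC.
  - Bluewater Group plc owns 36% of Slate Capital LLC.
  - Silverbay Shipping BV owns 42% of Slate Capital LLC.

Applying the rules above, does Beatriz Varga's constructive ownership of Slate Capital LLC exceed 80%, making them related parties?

No

Chain via Silverbay Shipping BV (R2): 43% × 42% = 18.06% of Slate Capital LLC.
Chain via Bluewater Group plc (R2): 71% × 36% = 25.56% of Slate Capital LLC.
Direct interest in Slate Capital LLC: 19%.
Aggregating (R1): 18.06% + 25.56% + 19% = 62.62%.
62.62% does not exceed the 80% threshold, so Beatriz is not a related party to Slate Capital LLC.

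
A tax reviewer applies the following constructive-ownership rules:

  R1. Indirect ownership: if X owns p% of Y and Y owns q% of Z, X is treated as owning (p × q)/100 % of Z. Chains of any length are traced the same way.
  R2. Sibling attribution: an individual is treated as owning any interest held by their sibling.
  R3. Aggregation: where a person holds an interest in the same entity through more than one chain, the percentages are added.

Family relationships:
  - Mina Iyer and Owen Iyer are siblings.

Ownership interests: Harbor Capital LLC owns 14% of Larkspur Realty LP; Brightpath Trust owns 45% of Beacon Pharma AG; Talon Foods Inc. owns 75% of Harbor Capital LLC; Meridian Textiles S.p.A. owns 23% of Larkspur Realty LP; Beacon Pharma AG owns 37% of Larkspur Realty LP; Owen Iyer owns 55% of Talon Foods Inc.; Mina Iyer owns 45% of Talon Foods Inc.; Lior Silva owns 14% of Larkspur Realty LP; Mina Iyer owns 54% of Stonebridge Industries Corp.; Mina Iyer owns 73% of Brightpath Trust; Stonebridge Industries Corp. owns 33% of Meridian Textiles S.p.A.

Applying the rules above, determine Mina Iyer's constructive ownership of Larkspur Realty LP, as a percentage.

By sibling attribution (R2), Mina Iyer is treated as also owning Owen Iyer's interest in Talon Foods Inc, giving 45% + 55% = 100%.
Chain via Brightpath Trust → Beacon Pharma AG (R1): 73% × 45% × 37% = 12.1545% of Larkspur Realty LP.
Chain via Talon Foods Inc. → Harbor Capital LLC (R1): 100% × 75% × 14% = 10.5% of Larkspur Realty LP.
Chain via Stonebridge Industries Corp. → Meridian Textiles S.p.A. (R1): 54% × 33% × 23% = 4.0986% of Larkspur Realty LP.
Aggregating (R3): 12.1545% + 10.5% + 4.0986% = 26.7531%.

26.7531%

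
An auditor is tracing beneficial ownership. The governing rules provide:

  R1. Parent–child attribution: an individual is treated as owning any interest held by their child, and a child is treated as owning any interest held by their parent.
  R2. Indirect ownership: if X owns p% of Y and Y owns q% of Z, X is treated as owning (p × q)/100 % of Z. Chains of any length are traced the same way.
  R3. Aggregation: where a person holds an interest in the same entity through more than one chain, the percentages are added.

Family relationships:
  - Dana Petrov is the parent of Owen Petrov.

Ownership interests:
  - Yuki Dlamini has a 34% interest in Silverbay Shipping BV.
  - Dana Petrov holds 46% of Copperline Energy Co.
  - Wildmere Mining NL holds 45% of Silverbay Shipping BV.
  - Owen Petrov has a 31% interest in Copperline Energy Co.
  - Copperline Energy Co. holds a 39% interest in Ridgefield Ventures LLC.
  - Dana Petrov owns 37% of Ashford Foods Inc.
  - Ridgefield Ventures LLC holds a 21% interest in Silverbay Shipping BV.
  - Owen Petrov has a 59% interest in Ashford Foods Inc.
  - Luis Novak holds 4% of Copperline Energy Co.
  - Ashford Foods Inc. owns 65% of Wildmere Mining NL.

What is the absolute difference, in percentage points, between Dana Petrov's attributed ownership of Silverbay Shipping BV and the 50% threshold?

15.6137

By parent–child attribution (R1), Dana Petrov is treated as also owning Owen Petrov's interest in Copperline Energy Co, giving 46% + 31% = 77%.
By parent–child attribution (R1), Dana Petrov is treated as also owning Owen Petrov's interest in Ashford Foods Inc, giving 37% + 59% = 96%.
Chain via Copperline Energy Co. → Ridgefield Ventures LLC (R2): 77% × 39% × 21% = 6.3063% of Silverbay Shipping BV.
Chain via Ashford Foods Inc. → Wildmere Mining NL (R2): 96% × 65% × 45% = 28.08% of Silverbay Shipping BV.
Aggregating (R3): 6.3063% + 28.08% = 34.3863%.
34.3863% falls short of the 50% threshold by 15.6137 percentage points.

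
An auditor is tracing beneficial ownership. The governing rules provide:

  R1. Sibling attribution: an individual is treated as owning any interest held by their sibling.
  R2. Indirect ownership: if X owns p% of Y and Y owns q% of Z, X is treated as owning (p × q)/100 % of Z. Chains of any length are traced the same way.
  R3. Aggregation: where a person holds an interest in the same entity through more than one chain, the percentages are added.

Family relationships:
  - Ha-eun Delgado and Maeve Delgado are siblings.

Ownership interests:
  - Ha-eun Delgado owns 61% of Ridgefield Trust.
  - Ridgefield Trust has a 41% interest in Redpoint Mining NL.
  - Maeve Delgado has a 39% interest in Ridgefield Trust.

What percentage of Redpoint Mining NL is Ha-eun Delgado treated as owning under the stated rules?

41%

By sibling attribution (R1), Ha-eun Delgado is treated as also owning Maeve Delgado's interest in Ridgefield Trust, giving 61% + 39% = 100%.
Chain via Ridgefield Trust (R2): 100% × 41% = 41% of Redpoint Mining NL.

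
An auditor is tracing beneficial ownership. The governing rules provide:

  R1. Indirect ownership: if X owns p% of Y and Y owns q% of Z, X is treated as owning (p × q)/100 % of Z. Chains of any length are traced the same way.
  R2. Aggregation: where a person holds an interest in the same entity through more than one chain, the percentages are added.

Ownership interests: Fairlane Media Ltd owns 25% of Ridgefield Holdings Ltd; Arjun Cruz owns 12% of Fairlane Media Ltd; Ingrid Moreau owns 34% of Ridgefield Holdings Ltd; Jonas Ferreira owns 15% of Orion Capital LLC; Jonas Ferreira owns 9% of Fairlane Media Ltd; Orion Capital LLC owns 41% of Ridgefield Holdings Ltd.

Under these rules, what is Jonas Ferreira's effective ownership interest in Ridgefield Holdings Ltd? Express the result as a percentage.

8.4%

Chain via Orion Capital LLC (R1): 15% × 41% = 6.15% of Ridgefield Holdings Ltd.
Chain via Fairlane Media Ltd (R1): 9% × 25% = 2.25% of Ridgefield Holdings Ltd.
Aggregating (R2): 6.15% + 2.25% = 8.4%.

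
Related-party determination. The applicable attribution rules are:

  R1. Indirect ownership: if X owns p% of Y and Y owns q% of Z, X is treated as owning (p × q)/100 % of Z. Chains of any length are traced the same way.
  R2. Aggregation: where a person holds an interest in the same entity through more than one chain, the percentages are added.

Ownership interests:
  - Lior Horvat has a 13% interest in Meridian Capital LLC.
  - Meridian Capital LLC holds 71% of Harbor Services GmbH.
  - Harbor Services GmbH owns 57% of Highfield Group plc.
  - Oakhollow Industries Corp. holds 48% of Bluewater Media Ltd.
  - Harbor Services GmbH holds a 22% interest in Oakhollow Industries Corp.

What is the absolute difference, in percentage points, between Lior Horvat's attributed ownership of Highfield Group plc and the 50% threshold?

44.7389

Chain via Meridian Capital LLC → Harbor Services GmbH (R1): 13% × 71% × 57% = 5.2611% of Highfield Group plc.
5.2611% falls short of the 50% threshold by 44.7389 percentage points.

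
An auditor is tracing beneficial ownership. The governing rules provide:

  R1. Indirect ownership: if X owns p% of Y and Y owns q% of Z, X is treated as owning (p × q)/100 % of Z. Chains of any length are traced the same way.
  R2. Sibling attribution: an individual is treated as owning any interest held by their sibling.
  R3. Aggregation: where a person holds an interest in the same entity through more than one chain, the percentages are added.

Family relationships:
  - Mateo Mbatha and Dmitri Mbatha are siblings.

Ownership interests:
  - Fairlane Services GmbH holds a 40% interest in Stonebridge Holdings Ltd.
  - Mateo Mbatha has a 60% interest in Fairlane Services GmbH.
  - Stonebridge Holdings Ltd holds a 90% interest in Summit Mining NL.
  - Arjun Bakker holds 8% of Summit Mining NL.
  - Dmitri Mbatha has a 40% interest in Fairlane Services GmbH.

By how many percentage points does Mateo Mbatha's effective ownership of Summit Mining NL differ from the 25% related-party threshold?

11

By sibling attribution (R2), Mateo Mbatha is treated as also owning Dmitri Mbatha's interest in Fairlane Services GmbH, giving 60% + 40% = 100%.
Chain via Fairlane Services GmbH → Stonebridge Holdings Ltd (R1): 100% × 40% × 90% = 36% of Summit Mining NL.
36% exceeds the 25% threshold by 11 percentage points.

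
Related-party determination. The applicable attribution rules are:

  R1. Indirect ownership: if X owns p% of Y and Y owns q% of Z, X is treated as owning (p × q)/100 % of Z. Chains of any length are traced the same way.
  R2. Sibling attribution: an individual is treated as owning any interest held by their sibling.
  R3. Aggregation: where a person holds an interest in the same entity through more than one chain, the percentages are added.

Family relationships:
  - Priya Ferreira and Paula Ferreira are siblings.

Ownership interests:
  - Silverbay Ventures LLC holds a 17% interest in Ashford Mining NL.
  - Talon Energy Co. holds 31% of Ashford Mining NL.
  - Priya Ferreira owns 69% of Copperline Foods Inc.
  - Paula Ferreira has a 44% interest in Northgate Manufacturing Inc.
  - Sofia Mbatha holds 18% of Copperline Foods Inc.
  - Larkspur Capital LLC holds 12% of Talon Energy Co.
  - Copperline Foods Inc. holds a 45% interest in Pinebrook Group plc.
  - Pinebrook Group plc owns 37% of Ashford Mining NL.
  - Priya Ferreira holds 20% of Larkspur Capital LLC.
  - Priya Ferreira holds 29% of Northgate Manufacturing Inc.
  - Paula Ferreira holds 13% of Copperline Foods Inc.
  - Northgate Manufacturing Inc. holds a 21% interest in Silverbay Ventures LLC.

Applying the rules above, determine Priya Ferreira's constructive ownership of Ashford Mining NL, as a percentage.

By sibling attribution (R2), Priya Ferreira is treated as also owning Paula Ferreira's interest in Copperline Foods Inc, giving 69% + 13% = 82%.
By sibling attribution (R2), Priya Ferreira is treated as also owning Paula Ferreira's interest in Northgate Manufacturing Inc, giving 29% + 44% = 73%.
Chain via Copperline Foods Inc. → Pinebrook Group plc (R1): 82% × 45% × 37% = 13.653% of Ashford Mining NL.
Chain via Northgate Manufacturing Inc. → Silverbay Ventures LLC (R1): 73% × 21% × 17% = 2.6061% of Ashford Mining NL.
Chain via Larkspur Capital LLC → Talon Energy Co. (R1): 20% × 12% × 31% = 0.744% of Ashford Mining NL.
Aggregating (R3): 13.653% + 2.6061% + 0.744% = 17.0031%.

17.0031%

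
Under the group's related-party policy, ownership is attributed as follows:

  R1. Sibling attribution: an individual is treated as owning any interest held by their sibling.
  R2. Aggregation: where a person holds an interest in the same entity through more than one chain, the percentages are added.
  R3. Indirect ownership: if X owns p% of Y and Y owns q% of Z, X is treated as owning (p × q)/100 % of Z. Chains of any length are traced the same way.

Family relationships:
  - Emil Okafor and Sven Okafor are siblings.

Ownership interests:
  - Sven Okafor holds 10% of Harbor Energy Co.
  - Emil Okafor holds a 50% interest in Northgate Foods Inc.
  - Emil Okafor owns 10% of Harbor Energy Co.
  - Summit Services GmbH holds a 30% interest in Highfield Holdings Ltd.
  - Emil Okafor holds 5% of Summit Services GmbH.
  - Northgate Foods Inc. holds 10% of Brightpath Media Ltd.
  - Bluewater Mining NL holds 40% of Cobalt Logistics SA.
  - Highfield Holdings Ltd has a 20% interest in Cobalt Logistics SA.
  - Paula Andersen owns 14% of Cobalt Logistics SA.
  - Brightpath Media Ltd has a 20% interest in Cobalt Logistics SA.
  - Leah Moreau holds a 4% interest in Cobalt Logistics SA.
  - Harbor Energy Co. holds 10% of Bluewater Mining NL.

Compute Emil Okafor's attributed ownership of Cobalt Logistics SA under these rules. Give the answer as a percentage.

2.1%

By sibling attribution (R1), Emil Okafor is treated as also owning Sven Okafor's interest in Harbor Energy Co, giving 10% + 10% = 20%.
Chain via Harbor Energy Co. → Bluewater Mining NL (R3): 20% × 10% × 40% = 0.8% of Cobalt Logistics SA.
Chain via Northgate Foods Inc. → Brightpath Media Ltd (R3): 50% × 10% × 20% = 1% of Cobalt Logistics SA.
Chain via Summit Services GmbH → Highfield Holdings Ltd (R3): 5% × 30% × 20% = 0.3% of Cobalt Logistics SA.
Aggregating (R2): 0.8% + 1% + 0.3% = 2.1%.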